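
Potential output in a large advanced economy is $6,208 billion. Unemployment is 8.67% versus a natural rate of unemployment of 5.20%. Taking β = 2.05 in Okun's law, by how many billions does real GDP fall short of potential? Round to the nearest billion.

Output gap = -2.05 × (8.67 - 5.2) = -2.05 × 3.47 = -7.1135%.
Actual GDP ≈ 6208 × 0.928865 ≈ 5766 billion, so the shortfall is 6208 - 5766 = 442 billion.

$442 billion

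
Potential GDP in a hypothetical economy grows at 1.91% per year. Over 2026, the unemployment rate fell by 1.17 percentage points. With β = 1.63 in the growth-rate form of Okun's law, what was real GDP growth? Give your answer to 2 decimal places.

Growth-rate Okun's law: g_Y = g_Y* - β × Δu.
g_Y = 1.91 - 1.63 × (-1.17) = 1.91 + 1.9071 = 3.8171%, i.e. 3.82% to 2 d.p.

3.82%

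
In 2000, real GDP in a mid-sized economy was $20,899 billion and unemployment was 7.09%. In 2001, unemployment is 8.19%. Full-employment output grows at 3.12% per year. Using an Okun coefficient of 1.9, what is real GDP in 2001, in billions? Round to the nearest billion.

Δu = 8.19 - 7.09 = 1.1 points.
Okun's law (growth form): g_Y = g_Y* - β × Δu = 3.12 - 1.9 × (1.10) = 3.12 - 2.09 = 1.03%.
Real GDP in the next year = 20899 × (1 + 1.03/100) = 20899 × 1.0103 ≈ 21114 billion.

$21,114 billion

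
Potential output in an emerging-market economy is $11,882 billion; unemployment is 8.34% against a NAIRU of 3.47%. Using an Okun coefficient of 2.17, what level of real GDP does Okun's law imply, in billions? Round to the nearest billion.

$10,626 billion

Unemployment gap = 8.34 - 3.47 = 4.87 points, so the output gap is -2.17 × 4.87 = -10.5679%.
Actual GDP = 11882 × (1 - 10.5679/100) = 11882 × 0.894321 ≈ 10626 billion.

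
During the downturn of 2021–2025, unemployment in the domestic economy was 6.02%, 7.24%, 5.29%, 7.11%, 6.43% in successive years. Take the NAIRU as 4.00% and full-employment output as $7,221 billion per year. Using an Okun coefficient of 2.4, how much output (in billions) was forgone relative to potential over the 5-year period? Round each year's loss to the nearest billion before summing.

Year 2021: gap = -2.4 × (6.02 - 4) = -4.848%, loss ≈ 7221 × 4.848/100 ≈ 350.
Year 2022: gap = -2.4 × (7.24 - 4) = -7.776%, loss ≈ 7221 × 7.776/100 ≈ 562.
Year 2023: gap = -2.4 × (5.29 - 4) = -3.096%, loss ≈ 7221 × 3.096/100 ≈ 224.
Year 2024: gap = -2.4 × (7.11 - 4) = -7.464%, loss ≈ 7221 × 7.464/100 ≈ 539.
Year 2025: gap = -2.4 × (6.43 - 4) = -5.832%, loss ≈ 7221 × 5.832/100 ≈ 421.
Total lost output = 350 + 562 + 224 + 539 + 421 = 2096 billion.

$2,096 billion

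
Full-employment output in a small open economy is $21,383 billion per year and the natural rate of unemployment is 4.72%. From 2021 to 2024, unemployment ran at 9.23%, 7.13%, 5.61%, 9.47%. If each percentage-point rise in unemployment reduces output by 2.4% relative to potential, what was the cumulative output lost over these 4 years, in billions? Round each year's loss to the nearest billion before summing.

$6,446 billion

Year 2021: gap = -2.4 × (9.23 - 4.72) = -10.824%, loss ≈ 21383 × 10.824/100 ≈ 2314.
Year 2022: gap = -2.4 × (7.13 - 4.72) = -5.784%, loss ≈ 21383 × 5.784/100 ≈ 1237.
Year 2023: gap = -2.4 × (5.61 - 4.72) = -2.136%, loss ≈ 21383 × 2.136/100 ≈ 457.
Year 2024: gap = -2.4 × (9.47 - 4.72) = -11.4%, loss ≈ 21383 × 11.4/100 ≈ 2438.
Total lost output = 2314 + 1237 + 457 + 2438 = 6446 billion.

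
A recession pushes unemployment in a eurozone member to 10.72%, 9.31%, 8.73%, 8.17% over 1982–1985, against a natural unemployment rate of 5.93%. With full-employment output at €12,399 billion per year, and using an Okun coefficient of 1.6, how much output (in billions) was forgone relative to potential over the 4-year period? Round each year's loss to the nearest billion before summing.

€2,620 billion

Year 1982: gap = -1.6 × (10.72 - 5.93) = -7.664%, loss ≈ 12399 × 7.664/100 ≈ 950.
Year 1983: gap = -1.6 × (9.31 - 5.93) = -5.408%, loss ≈ 12399 × 5.408/100 ≈ 671.
Year 1984: gap = -1.6 × (8.73 - 5.93) = -4.48%, loss ≈ 12399 × 4.48/100 ≈ 555.
Year 1985: gap = -1.6 × (8.17 - 5.93) = -3.584%, loss ≈ 12399 × 3.584/100 ≈ 444.
Total lost output = 950 + 671 + 555 + 444 = 2620 billion.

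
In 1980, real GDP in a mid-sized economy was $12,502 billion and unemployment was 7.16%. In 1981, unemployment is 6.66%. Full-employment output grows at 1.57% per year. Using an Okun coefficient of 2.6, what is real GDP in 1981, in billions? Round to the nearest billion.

$12,861 billion

Δu = 6.66 - 7.16 = -0.5 points.
Okun's law (growth form): g_Y = g_Y* - β × Δu = 1.57 - 2.6 × (-0.50) = 1.57 + 1.3 = 2.87%.
Real GDP in the next year = 12502 × (1 + 2.87/100) = 12502 × 1.0287 ≈ 12861 billion.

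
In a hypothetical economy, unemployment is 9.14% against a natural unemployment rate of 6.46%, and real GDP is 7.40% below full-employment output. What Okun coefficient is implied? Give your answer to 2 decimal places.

Okun's law: output gap = -β × (u - u*).
-7.40 = -β × (9.14 - 6.46) = -β × 2.68, so β = 7.4/2.68 = 2.76.

β ≈ 2.76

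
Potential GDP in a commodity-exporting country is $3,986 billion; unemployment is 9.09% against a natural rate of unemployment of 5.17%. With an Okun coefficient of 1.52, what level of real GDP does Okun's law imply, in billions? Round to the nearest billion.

$3,748 billion

Unemployment gap = 9.09 - 5.17 = 3.92 points, so the output gap is -1.52 × 3.92 = -5.9584%.
Actual GDP = 3986 × (1 - 5.9584/100) = 3986 × 0.940416 ≈ 3748 billion.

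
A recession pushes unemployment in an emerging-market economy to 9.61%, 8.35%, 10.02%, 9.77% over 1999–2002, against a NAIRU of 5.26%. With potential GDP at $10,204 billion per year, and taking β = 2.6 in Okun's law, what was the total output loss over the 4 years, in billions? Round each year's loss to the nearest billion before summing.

Year 1999: gap = -2.6 × (9.61 - 5.26) = -11.31%, loss ≈ 10204 × 11.31/100 ≈ 1154.
Year 2000: gap = -2.6 × (8.35 - 5.26) = -8.034%, loss ≈ 10204 × 8.034/100 ≈ 820.
Year 2001: gap = -2.6 × (10.02 - 5.26) = -12.376%, loss ≈ 10204 × 12.376/100 ≈ 1263.
Year 2002: gap = -2.6 × (9.77 - 5.26) = -11.726%, loss ≈ 10204 × 11.726/100 ≈ 1197.
Total lost output = 1154 + 820 + 1263 + 1197 = 4434 billion.

$4,434 billion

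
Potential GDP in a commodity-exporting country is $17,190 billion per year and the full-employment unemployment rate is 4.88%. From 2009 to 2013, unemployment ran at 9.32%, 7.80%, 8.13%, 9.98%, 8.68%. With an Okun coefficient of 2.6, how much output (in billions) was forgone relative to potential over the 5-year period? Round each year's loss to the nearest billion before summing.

Year 2009: gap = -2.6 × (9.32 - 4.88) = -11.544%, loss ≈ 17190 × 11.544/100 ≈ 1984.
Year 2010: gap = -2.6 × (7.8 - 4.88) = -7.592%, loss ≈ 17190 × 7.592/100 ≈ 1305.
Year 2011: gap = -2.6 × (8.13 - 4.88) = -8.45%, loss ≈ 17190 × 8.45/100 ≈ 1453.
Year 2012: gap = -2.6 × (9.98 - 4.88) = -13.26%, loss ≈ 17190 × 13.26/100 ≈ 2279.
Year 2013: gap = -2.6 × (8.68 - 4.88) = -9.88%, loss ≈ 17190 × 9.88/100 ≈ 1698.
Total lost output = 1984 + 1305 + 1453 + 2279 + 1698 = 8719 billion.

$8,719 billion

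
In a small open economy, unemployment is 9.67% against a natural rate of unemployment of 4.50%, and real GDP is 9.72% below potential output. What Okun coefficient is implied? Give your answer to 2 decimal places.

Okun's law: output gap = -β × (u - u*).
-9.72 = -β × (9.67 - 4.5) = -β × 5.17, so β = 9.72/5.17 = 1.88.

β ≈ 1.88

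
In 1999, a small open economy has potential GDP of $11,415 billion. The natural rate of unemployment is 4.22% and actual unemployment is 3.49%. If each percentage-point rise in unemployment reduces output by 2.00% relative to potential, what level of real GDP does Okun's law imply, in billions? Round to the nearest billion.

$11,582 billion

Unemployment gap = 3.49 - 4.22 = -0.73 points, so the output gap is -2 × (-0.73) = 1.46%.
Actual GDP = 11415 × (1 + 1.46/100) = 11415 × 1.0146 ≈ 11582 billion.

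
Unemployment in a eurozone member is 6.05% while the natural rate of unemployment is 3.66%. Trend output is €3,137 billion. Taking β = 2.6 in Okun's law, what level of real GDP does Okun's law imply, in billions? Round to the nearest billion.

Unemployment gap = 6.05 - 3.66 = 2.39 points, so the output gap is -2.6 × 2.39 = -6.214%.
Actual GDP = 3137 × (1 - 6.214/100) = 3137 × 0.93786 ≈ 2942 billion.

€2,942 billion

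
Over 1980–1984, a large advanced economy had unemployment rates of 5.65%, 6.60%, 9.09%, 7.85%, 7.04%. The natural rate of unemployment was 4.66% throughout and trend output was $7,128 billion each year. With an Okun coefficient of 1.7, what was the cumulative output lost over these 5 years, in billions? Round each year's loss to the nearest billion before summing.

$1,567 billion

Year 1980: gap = -1.7 × (5.65 - 4.66) = -1.683%, loss ≈ 7128 × 1.683/100 ≈ 120.
Year 1981: gap = -1.7 × (6.6 - 4.66) = -3.298%, loss ≈ 7128 × 3.298/100 ≈ 235.
Year 1982: gap = -1.7 × (9.09 - 4.66) = -7.531%, loss ≈ 7128 × 7.531/100 ≈ 537.
Year 1983: gap = -1.7 × (7.85 - 4.66) = -5.423%, loss ≈ 7128 × 5.423/100 ≈ 387.
Year 1984: gap = -1.7 × (7.04 - 4.66) = -4.046%, loss ≈ 7128 × 4.046/100 ≈ 288.
Total lost output = 120 + 235 + 537 + 387 + 288 = 1567 billion.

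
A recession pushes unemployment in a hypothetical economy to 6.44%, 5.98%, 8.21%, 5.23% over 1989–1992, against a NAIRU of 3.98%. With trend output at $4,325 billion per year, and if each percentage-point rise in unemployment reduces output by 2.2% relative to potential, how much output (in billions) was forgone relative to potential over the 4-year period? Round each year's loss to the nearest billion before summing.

$945 billion

Year 1989: gap = -2.2 × (6.44 - 3.98) = -5.412%, loss ≈ 4325 × 5.412/100 ≈ 234.
Year 1990: gap = -2.2 × (5.98 - 3.98) = -4.4%, loss ≈ 4325 × 4.4/100 ≈ 190.
Year 1991: gap = -2.2 × (8.21 - 3.98) = -9.306%, loss ≈ 4325 × 9.306/100 ≈ 402.
Year 1992: gap = -2.2 × (5.23 - 3.98) = -2.75%, loss ≈ 4325 × 2.75/100 ≈ 119.
Total lost output = 234 + 190 + 402 + 119 = 945 billion.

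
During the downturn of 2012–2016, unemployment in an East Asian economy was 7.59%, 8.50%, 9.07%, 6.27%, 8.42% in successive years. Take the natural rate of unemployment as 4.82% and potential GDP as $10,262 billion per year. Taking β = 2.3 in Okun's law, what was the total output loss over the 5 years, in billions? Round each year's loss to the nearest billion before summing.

$3,718 billion

Year 2012: gap = -2.3 × (7.59 - 4.82) = -6.371%, loss ≈ 10262 × 6.371/100 ≈ 654.
Year 2013: gap = -2.3 × (8.5 - 4.82) = -8.464%, loss ≈ 10262 × 8.464/100 ≈ 869.
Year 2014: gap = -2.3 × (9.07 - 4.82) = -9.775%, loss ≈ 10262 × 9.775/100 ≈ 1003.
Year 2015: gap = -2.3 × (6.27 - 4.82) = -3.335%, loss ≈ 10262 × 3.335/100 ≈ 342.
Year 2016: gap = -2.3 × (8.42 - 4.82) = -8.28%, loss ≈ 10262 × 8.28/100 ≈ 850.
Total lost output = 654 + 869 + 1003 + 342 + 850 = 3718 billion.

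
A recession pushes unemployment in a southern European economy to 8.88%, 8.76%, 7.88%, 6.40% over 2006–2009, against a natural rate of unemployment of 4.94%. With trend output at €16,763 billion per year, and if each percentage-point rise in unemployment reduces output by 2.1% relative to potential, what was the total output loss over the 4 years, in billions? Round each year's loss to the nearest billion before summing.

Year 2006: gap = -2.1 × (8.88 - 4.94) = -8.274%, loss ≈ 16763 × 8.274/100 ≈ 1387.
Year 2007: gap = -2.1 × (8.76 - 4.94) = -8.022%, loss ≈ 16763 × 8.022/100 ≈ 1345.
Year 2008: gap = -2.1 × (7.88 - 4.94) = -6.174%, loss ≈ 16763 × 6.174/100 ≈ 1035.
Year 2009: gap = -2.1 × (6.4 - 4.94) = -3.066%, loss ≈ 16763 × 3.066/100 ≈ 514.
Total lost output = 1387 + 1345 + 1035 + 514 = 4281 billion.

€4,281 billion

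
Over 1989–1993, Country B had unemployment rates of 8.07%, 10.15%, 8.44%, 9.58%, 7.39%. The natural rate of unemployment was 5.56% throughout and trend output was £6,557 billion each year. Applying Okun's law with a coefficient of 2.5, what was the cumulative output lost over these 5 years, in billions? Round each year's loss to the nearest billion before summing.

£2,594 billion

Year 1989: gap = -2.5 × (8.07 - 5.56) = -6.275%, loss ≈ 6557 × 6.275/100 ≈ 411.
Year 1990: gap = -2.5 × (10.15 - 5.56) = -11.475%, loss ≈ 6557 × 11.475/100 ≈ 752.
Year 1991: gap = -2.5 × (8.44 - 5.56) = -7.2%, loss ≈ 6557 × 7.2/100 ≈ 472.
Year 1992: gap = -2.5 × (9.58 - 5.56) = -10.05%, loss ≈ 6557 × 10.05/100 ≈ 659.
Year 1993: gap = -2.5 × (7.39 - 5.56) = -4.575%, loss ≈ 6557 × 4.575/100 ≈ 300.
Total lost output = 411 + 752 + 472 + 659 + 300 = 2594 billion.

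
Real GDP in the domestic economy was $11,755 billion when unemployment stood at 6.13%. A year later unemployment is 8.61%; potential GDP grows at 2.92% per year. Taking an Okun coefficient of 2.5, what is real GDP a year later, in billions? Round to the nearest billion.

Δu = 8.61 - 6.13 = 2.48 points.
Okun's law (growth form): g_Y = g_Y* - β × Δu = 2.92 - 2.5 × (2.48) = 2.92 - 6.2 = -3.28%.
Real GDP in the next year = 11755 × (1 - 3.28/100) = 11755 × 0.9672 ≈ 11369 billion.

$11,369 billion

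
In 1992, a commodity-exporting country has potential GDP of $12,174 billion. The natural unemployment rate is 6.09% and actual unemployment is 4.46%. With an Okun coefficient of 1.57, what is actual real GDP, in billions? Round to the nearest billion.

$12,486 billion

Unemployment gap = 4.46 - 6.09 = -1.63 points, so the output gap is -1.57 × (-1.63) = 2.5591%.
Actual GDP = 12174 × (1 + 2.5591/100) = 12174 × 1.025591 ≈ 12486 billion.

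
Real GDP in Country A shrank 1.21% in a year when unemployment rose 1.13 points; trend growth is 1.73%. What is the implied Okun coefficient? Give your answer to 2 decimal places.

β ≈ 2.60

Growth form: g_Y = g_Y* - β × Δu, so β = (g_Y* - g_Y)/Δu.
β = (1.73 + 1.21)/1.13 = 2.94/1.13 = 2.60.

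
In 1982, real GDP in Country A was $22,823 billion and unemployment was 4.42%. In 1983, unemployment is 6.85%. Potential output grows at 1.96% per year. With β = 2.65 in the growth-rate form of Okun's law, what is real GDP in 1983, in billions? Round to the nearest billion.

$21,801 billion

Δu = 6.85 - 4.42 = 2.43 points.
Okun's law (growth form): g_Y = g_Y* - β × Δu = 1.96 - 2.65 × (2.43) = 1.96 - 6.4395 = -4.4795%.
Real GDP in the next year = 22823 × (1 - 4.4795/100) = 22823 × 0.955205 ≈ 21801 billion.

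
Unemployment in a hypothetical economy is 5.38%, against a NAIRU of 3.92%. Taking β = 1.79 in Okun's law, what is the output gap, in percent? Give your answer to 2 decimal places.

-2.61%

The unemployment gap is 5.38 - 3.92 = 1.46 percentage points.
Okun's law gives an output gap of -1.79 × 1.46 = -2.6134%, i.e. 2.61% below potential.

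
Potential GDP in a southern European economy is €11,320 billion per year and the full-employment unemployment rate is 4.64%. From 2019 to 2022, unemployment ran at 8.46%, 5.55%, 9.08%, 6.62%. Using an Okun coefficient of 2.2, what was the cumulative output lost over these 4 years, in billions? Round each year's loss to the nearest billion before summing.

Year 2019: gap = -2.2 × (8.46 - 4.64) = -8.404%, loss ≈ 11320 × 8.404/100 ≈ 951.
Year 2020: gap = -2.2 × (5.55 - 4.64) = -2.002%, loss ≈ 11320 × 2.002/100 ≈ 227.
Year 2021: gap = -2.2 × (9.08 - 4.64) = -9.768%, loss ≈ 11320 × 9.768/100 ≈ 1106.
Year 2022: gap = -2.2 × (6.62 - 4.64) = -4.356%, loss ≈ 11320 × 4.356/100 ≈ 493.
Total lost output = 951 + 227 + 1106 + 493 = 2777 billion.

€2,777 billion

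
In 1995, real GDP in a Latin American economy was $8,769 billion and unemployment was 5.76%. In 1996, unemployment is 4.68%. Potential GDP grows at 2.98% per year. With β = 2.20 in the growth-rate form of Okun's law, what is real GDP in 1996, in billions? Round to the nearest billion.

$9,239 billion

Δu = 4.68 - 5.76 = -1.08 points.
Okun's law (growth form): g_Y = g_Y* - β × Δu = 2.98 - 2.20 × (-1.08) = 2.98 + 2.376 = 5.356%.
Real GDP in the next year = 8769 × (1 + 5.356/100) = 8769 × 1.05356 ≈ 9239 billion.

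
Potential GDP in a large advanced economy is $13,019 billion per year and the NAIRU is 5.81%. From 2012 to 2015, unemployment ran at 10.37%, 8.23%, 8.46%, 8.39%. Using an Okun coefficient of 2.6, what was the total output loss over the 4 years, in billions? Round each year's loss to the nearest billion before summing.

$4,133 billion

Year 2012: gap = -2.6 × (10.37 - 5.81) = -11.856%, loss ≈ 13019 × 11.856/100 ≈ 1544.
Year 2013: gap = -2.6 × (8.23 - 5.81) = -6.292%, loss ≈ 13019 × 6.292/100 ≈ 819.
Year 2014: gap = -2.6 × (8.46 - 5.81) = -6.89%, loss ≈ 13019 × 6.89/100 ≈ 897.
Year 2015: gap = -2.6 × (8.39 - 5.81) = -6.708%, loss ≈ 13019 × 6.708/100 ≈ 873.
Total lost output = 1544 + 819 + 897 + 873 = 4133 billion.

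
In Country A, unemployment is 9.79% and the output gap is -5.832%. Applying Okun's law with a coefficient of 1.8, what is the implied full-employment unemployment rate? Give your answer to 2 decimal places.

From Okun's law, u - u* = -(output gap)/β = -(-5.832)/1.8 = 3.24 points.
So u* = 9.79 - 3.24 = 6.55%.

6.55%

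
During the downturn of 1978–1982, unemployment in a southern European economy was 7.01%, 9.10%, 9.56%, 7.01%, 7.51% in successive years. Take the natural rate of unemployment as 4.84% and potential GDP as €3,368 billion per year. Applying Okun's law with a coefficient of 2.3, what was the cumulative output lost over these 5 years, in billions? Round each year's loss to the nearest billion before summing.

€1,239 billion

Year 1978: gap = -2.3 × (7.01 - 4.84) = -4.991%, loss ≈ 3368 × 4.991/100 ≈ 168.
Year 1979: gap = -2.3 × (9.1 - 4.84) = -9.798%, loss ≈ 3368 × 9.798/100 ≈ 330.
Year 1980: gap = -2.3 × (9.56 - 4.84) = -10.856%, loss ≈ 3368 × 10.856/100 ≈ 366.
Year 1981: gap = -2.3 × (7.01 - 4.84) = -4.991%, loss ≈ 3368 × 4.991/100 ≈ 168.
Year 1982: gap = -2.3 × (7.51 - 4.84) = -6.141%, loss ≈ 3368 × 6.141/100 ≈ 207.
Total lost output = 168 + 330 + 366 + 168 + 207 = 1239 billion.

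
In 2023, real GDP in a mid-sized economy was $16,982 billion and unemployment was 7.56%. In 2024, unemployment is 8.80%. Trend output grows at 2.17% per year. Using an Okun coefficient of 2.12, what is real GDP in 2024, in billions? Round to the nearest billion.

Δu = 8.8 - 7.56 = 1.24 points.
Okun's law (growth form): g_Y = g_Y* - β × Δu = 2.17 - 2.12 × (1.24) = 2.17 - 2.6288 = -0.4588%.
Real GDP in the next year = 16982 × (1 - 0.4588/100) = 16982 × 0.995412 ≈ 16904 billion.

$16,904 billion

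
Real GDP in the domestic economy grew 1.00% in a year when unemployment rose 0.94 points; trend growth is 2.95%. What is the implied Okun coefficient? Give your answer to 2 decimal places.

Growth form: g_Y = g_Y* - β × Δu, so β = (g_Y* - g_Y)/Δu.
β = (2.95 - 1)/0.94 = 1.95/0.94 = 2.07.

β ≈ 2.07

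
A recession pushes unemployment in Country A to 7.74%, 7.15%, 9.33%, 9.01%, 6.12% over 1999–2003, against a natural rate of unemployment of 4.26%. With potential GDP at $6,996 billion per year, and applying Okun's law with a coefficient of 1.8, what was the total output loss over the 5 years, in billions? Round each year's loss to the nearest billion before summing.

Year 1999: gap = -1.8 × (7.74 - 4.26) = -6.264%, loss ≈ 6996 × 6.264/100 ≈ 438.
Year 2000: gap = -1.8 × (7.15 - 4.26) = -5.202%, loss ≈ 6996 × 5.202/100 ≈ 364.
Year 2001: gap = -1.8 × (9.33 - 4.26) = -9.126%, loss ≈ 6996 × 9.126/100 ≈ 638.
Year 2002: gap = -1.8 × (9.01 - 4.26) = -8.55%, loss ≈ 6996 × 8.55/100 ≈ 598.
Year 2003: gap = -1.8 × (6.12 - 4.26) = -3.348%, loss ≈ 6996 × 3.348/100 ≈ 234.
Total lost output = 438 + 364 + 638 + 598 + 234 = 2272 billion.

$2,272 billion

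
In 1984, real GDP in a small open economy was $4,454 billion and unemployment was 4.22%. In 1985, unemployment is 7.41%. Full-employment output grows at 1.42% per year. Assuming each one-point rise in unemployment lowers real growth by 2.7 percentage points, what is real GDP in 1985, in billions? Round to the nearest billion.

Δu = 7.41 - 4.22 = 3.19 points.
Okun's law (growth form): g_Y = g_Y* - β × Δu = 1.42 - 2.7 × (3.19) = 1.42 - 8.613 = -7.193%.
Real GDP in the next year = 4454 × (1 - 7.193/100) = 4454 × 0.92807 ≈ 4134 billion.

$4,134 billion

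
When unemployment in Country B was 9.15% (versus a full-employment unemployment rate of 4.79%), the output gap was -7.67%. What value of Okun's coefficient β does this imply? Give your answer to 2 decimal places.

β ≈ 1.76

Okun's law: output gap = -β × (u - u*).
-7.67 = -β × (9.15 - 4.79) = -β × 4.36, so β = 7.67/4.36 = 1.76.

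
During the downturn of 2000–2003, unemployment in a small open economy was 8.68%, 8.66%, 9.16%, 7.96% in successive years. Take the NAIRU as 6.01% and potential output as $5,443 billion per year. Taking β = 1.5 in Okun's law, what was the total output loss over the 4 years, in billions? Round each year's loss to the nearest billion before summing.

$850 billion

Year 2000: gap = -1.5 × (8.68 - 6.01) = -4.005%, loss ≈ 5443 × 4.005/100 ≈ 218.
Year 2001: gap = -1.5 × (8.66 - 6.01) = -3.975%, loss ≈ 5443 × 3.975/100 ≈ 216.
Year 2002: gap = -1.5 × (9.16 - 6.01) = -4.725%, loss ≈ 5443 × 4.725/100 ≈ 257.
Year 2003: gap = -1.5 × (7.96 - 6.01) = -2.925%, loss ≈ 5443 × 2.925/100 ≈ 159.
Total lost output = 218 + 216 + 257 + 159 = 850 billion.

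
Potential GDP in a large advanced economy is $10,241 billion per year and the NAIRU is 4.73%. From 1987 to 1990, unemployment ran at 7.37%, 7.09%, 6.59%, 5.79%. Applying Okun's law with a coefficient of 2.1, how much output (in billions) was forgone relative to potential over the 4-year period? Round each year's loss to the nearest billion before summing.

$1,704 billion

Year 1987: gap = -2.1 × (7.37 - 4.73) = -5.544%, loss ≈ 10241 × 5.544/100 ≈ 568.
Year 1988: gap = -2.1 × (7.09 - 4.73) = -4.956%, loss ≈ 10241 × 4.956/100 ≈ 508.
Year 1989: gap = -2.1 × (6.59 - 4.73) = -3.906%, loss ≈ 10241 × 3.906/100 ≈ 400.
Year 1990: gap = -2.1 × (5.79 - 4.73) = -2.226%, loss ≈ 10241 × 2.226/100 ≈ 228.
Total lost output = 568 + 508 + 400 + 228 = 1704 billion.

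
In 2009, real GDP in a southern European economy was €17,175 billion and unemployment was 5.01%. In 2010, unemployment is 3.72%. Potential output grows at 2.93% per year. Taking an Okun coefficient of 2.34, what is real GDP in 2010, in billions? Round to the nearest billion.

Δu = 3.72 - 5.01 = -1.29 points.
Okun's law (growth form): g_Y = g_Y* - β × Δu = 2.93 - 2.34 × (-1.29) = 2.93 + 3.0186 = 5.9486%.
Real GDP in the next year = 17175 × (1 + 5.9486/100) = 17175 × 1.059486 ≈ 18197 billion.

€18,197 billion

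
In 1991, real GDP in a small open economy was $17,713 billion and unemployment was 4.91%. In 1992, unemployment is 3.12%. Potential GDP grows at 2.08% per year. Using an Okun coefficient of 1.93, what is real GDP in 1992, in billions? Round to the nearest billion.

$18,693 billion

Δu = 3.12 - 4.91 = -1.79 points.
Okun's law (growth form): g_Y = g_Y* - β × Δu = 2.08 - 1.93 × (-1.79) = 2.08 + 3.4547 = 5.5347%.
Real GDP in the next year = 17713 × (1 + 5.5347/100) = 17713 × 1.055347 ≈ 18693 billion.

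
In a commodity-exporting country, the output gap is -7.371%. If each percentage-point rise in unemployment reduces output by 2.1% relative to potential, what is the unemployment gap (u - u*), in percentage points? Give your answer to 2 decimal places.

Okun's law: output gap = -β × (u - u*), so u - u* = -(output gap)/β.
u - u* = -(-7.371)/2.1 = 3.51 percentage points.

3.51 percentage points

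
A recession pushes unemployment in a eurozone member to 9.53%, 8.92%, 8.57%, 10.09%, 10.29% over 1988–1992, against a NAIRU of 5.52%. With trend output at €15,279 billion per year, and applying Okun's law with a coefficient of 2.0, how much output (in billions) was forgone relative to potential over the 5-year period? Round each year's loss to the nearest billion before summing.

Year 1988: gap = -2.0 × (9.53 - 5.52) = -8.02%, loss ≈ 15279 × 8.02/100 ≈ 1225.
Year 1989: gap = -2.0 × (8.92 - 5.52) = -6.8%, loss ≈ 15279 × 6.8/100 ≈ 1039.
Year 1990: gap = -2.0 × (8.57 - 5.52) = -6.1%, loss ≈ 15279 × 6.1/100 ≈ 932.
Year 1991: gap = -2.0 × (10.09 - 5.52) = -9.14%, loss ≈ 15279 × 9.14/100 ≈ 1397.
Year 1992: gap = -2.0 × (10.29 - 5.52) = -9.54%, loss ≈ 15279 × 9.54/100 ≈ 1458.
Total lost output = 1225 + 1039 + 932 + 1397 + 1458 = 6051 billion.

€6,051 billion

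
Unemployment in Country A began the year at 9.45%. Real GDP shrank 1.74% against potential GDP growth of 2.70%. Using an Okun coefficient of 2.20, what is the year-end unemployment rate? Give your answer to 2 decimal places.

11.47%

Growth-rate Okun's law: g_Y = g_Y* - β × Δu, so Δu = (g_Y* - g_Y)/β.
Δu = (2.7 + 1.74)/2.20 = 4.44/2.20 = 2.02 percentage points.
Year-end unemployment = 9.45 + 2.02 = 11.47%.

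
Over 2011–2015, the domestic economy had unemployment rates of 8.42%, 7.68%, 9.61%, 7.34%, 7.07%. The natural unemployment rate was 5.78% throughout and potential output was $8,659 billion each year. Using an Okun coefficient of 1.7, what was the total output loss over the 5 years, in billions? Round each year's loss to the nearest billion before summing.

Year 2011: gap = -1.7 × (8.42 - 5.78) = -4.488%, loss ≈ 8659 × 4.488/100 ≈ 389.
Year 2012: gap = -1.7 × (7.68 - 5.78) = -3.23%, loss ≈ 8659 × 3.23/100 ≈ 280.
Year 2013: gap = -1.7 × (9.61 - 5.78) = -6.511%, loss ≈ 8659 × 6.511/100 ≈ 564.
Year 2014: gap = -1.7 × (7.34 - 5.78) = -2.652%, loss ≈ 8659 × 2.652/100 ≈ 230.
Year 2015: gap = -1.7 × (7.07 - 5.78) = -2.193%, loss ≈ 8659 × 2.193/100 ≈ 190.
Total lost output = 389 + 280 + 564 + 230 + 190 = 1653 billion.

$1,653 billion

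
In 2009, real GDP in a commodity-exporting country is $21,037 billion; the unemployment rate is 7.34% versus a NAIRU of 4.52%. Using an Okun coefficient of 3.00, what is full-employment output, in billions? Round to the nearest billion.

Unemployment gap = 7.34 - 4.52 = 2.82 points, so output gap = -3 × 2.82 = -8.46%.
Since Y = Y* × (1 + gap/100), Y* = 21037/0.9154 ≈ 22981 billion.

$22,981 billion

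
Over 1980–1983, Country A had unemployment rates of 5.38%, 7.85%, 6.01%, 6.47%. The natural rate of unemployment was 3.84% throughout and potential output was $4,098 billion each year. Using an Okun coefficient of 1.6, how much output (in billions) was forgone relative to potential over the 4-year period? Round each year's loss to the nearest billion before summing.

Year 1980: gap = -1.6 × (5.38 - 3.84) = -2.464%, loss ≈ 4098 × 2.464/100 ≈ 101.
Year 1981: gap = -1.6 × (7.85 - 3.84) = -6.416%, loss ≈ 4098 × 6.416/100 ≈ 263.
Year 1982: gap = -1.6 × (6.01 - 3.84) = -3.472%, loss ≈ 4098 × 3.472/100 ≈ 142.
Year 1983: gap = -1.6 × (6.47 - 3.84) = -4.208%, loss ≈ 4098 × 4.208/100 ≈ 172.
Total lost output = 101 + 263 + 142 + 172 = 678 billion.

$678 billion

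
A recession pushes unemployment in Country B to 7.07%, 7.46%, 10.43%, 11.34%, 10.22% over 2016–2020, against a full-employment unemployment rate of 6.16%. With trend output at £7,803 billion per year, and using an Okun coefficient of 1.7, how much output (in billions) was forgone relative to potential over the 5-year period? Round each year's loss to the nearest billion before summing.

£2,085 billion

Year 2016: gap = -1.7 × (7.07 - 6.16) = -1.547%, loss ≈ 7803 × 1.547/100 ≈ 121.
Year 2017: gap = -1.7 × (7.46 - 6.16) = -2.21%, loss ≈ 7803 × 2.21/100 ≈ 172.
Year 2018: gap = -1.7 × (10.43 - 6.16) = -7.259%, loss ≈ 7803 × 7.259/100 ≈ 566.
Year 2019: gap = -1.7 × (11.34 - 6.16) = -8.806%, loss ≈ 7803 × 8.806/100 ≈ 687.
Year 2020: gap = -1.7 × (10.22 - 6.16) = -6.902%, loss ≈ 7803 × 6.902/100 ≈ 539.
Total lost output = 121 + 172 + 566 + 687 + 539 = 2085 billion.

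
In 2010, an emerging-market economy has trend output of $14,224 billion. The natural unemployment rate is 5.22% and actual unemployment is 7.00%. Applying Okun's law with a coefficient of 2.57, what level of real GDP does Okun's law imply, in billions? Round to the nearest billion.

$13,573 billion

Unemployment gap = 7 - 5.22 = 1.78 points, so the output gap is -2.57 × 1.78 = -4.5746%.
Actual GDP = 14224 × (1 - 4.5746/100) = 14224 × 0.954254 ≈ 13573 billion.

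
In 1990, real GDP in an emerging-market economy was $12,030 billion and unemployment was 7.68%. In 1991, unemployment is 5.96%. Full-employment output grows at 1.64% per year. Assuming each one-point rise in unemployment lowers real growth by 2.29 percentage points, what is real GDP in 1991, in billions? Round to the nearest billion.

Δu = 5.96 - 7.68 = -1.72 points.
Okun's law (growth form): g_Y = g_Y* - β × Δu = 1.64 - 2.29 × (-1.72) = 1.64 + 3.9388 = 5.5788%.
Real GDP in the next year = 12030 × (1 + 5.5788/100) = 12030 × 1.055788 ≈ 12701 billion.

$12,701 billion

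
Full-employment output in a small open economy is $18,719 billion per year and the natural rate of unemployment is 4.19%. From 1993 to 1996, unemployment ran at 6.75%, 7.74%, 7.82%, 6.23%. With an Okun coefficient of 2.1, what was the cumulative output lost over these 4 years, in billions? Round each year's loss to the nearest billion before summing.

Year 1993: gap = -2.1 × (6.75 - 4.19) = -5.376%, loss ≈ 18719 × 5.376/100 ≈ 1006.
Year 1994: gap = -2.1 × (7.74 - 4.19) = -7.455%, loss ≈ 18719 × 7.455/100 ≈ 1396.
Year 1995: gap = -2.1 × (7.82 - 4.19) = -7.623%, loss ≈ 18719 × 7.623/100 ≈ 1427.
Year 1996: gap = -2.1 × (6.23 - 4.19) = -4.284%, loss ≈ 18719 × 4.284/100 ≈ 802.
Total lost output = 1006 + 1396 + 1427 + 802 = 4631 billion.

$4,631 billion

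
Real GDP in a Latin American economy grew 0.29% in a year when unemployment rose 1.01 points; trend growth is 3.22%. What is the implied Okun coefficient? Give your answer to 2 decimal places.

β ≈ 2.90

Growth form: g_Y = g_Y* - β × Δu, so β = (g_Y* - g_Y)/Δu.
β = (3.22 - 0.29)/1.01 = 2.93/1.01 = 2.90.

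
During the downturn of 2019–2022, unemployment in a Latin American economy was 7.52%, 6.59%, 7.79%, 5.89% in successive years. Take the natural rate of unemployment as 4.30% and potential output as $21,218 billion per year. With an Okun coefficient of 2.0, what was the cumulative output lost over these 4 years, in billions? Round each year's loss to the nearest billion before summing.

Year 2019: gap = -2.0 × (7.52 - 4.3) = -6.44%, loss ≈ 21218 × 6.44/100 ≈ 1366.
Year 2020: gap = -2.0 × (6.59 - 4.3) = -4.58%, loss ≈ 21218 × 4.58/100 ≈ 972.
Year 2021: gap = -2.0 × (7.79 - 4.3) = -6.98%, loss ≈ 21218 × 6.98/100 ≈ 1481.
Year 2022: gap = -2.0 × (5.89 - 4.3) = -3.18%, loss ≈ 21218 × 3.18/100 ≈ 675.
Total lost output = 1366 + 972 + 1481 + 675 = 4494 billion.

$4,494 billion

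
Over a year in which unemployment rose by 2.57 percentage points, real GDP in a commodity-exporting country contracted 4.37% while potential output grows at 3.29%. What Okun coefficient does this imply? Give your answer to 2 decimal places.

Growth form: g_Y = g_Y* - β × Δu, so β = (g_Y* - g_Y)/Δu.
β = (3.29 + 4.37)/2.57 = 7.66/2.57 = 2.98.

β ≈ 2.98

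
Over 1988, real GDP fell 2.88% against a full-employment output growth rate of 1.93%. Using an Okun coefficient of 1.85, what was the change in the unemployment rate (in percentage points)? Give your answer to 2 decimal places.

2.60 percentage points

Growth-rate Okun's law: g_Y = g_Y* - β × Δu, so Δu = (g_Y* - g_Y)/β.
Δu = (1.93 + 2.88)/1.85 = 4.81/1.85 = 2.60 percentage points.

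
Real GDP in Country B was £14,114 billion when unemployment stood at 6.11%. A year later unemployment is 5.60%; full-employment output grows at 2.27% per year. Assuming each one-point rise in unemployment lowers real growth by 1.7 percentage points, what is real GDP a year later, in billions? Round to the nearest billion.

£14,557 billion

Δu = 5.6 - 6.11 = -0.51 points.
Okun's law (growth form): g_Y = g_Y* - β × Δu = 2.27 - 1.7 × (-0.51) = 2.27 + 0.867 = 3.137%.
Real GDP in the next year = 14114 × (1 + 3.137/100) = 14114 × 1.03137 ≈ 14557 billion.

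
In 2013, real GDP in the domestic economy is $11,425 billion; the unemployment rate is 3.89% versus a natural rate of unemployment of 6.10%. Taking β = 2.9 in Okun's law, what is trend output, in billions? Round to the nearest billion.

Unemployment gap = 3.89 - 6.1 = -2.21 points, so output gap = -2.9 × (-2.21) = 6.409%.
Since Y = Y* × (1 + gap/100), Y* = 11425/1.06409 ≈ 10737 billion.

$10,737 billion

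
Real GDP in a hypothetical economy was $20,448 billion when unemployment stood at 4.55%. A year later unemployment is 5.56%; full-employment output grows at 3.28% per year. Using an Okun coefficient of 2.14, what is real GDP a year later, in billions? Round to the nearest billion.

Δu = 5.56 - 4.55 = 1.01 points.
Okun's law (growth form): g_Y = g_Y* - β × Δu = 3.28 - 2.14 × (1.01) = 3.28 - 2.1614 = 1.1186%.
Real GDP in the next year = 20448 × (1 + 1.1186/100) = 20448 × 1.011186 ≈ 20677 billion.

$20,677 billion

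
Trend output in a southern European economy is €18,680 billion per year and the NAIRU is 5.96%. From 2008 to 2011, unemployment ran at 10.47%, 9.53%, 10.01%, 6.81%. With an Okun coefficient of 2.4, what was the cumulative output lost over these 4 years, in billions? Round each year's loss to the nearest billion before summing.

€5,820 billion

Year 2008: gap = -2.4 × (10.47 - 5.96) = -10.824%, loss ≈ 18680 × 10.824/100 ≈ 2022.
Year 2009: gap = -2.4 × (9.53 - 5.96) = -8.568%, loss ≈ 18680 × 8.568/100 ≈ 1601.
Year 2010: gap = -2.4 × (10.01 - 5.96) = -9.72%, loss ≈ 18680 × 9.72/100 ≈ 1816.
Year 2011: gap = -2.4 × (6.81 - 5.96) = -2.04%, loss ≈ 18680 × 2.04/100 ≈ 381.
Total lost output = 2022 + 1601 + 1816 + 381 = 5820 billion.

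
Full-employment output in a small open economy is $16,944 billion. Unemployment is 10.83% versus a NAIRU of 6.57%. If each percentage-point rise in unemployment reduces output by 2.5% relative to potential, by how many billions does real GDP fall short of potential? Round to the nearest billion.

$1,805 billion

Output gap = -2.5 × (10.83 - 6.57) = -2.5 × 4.26 = -10.65%.
Actual GDP ≈ 16944 × 0.8935 ≈ 15139 billion, so the shortfall is 16944 - 15139 = 1805 billion.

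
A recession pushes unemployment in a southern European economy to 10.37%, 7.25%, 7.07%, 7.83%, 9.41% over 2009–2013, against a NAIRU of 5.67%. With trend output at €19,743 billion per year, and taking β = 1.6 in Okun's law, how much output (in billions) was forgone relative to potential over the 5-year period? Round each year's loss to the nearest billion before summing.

€4,289 billion

Year 2009: gap = -1.6 × (10.37 - 5.67) = -7.52%, loss ≈ 19743 × 7.52/100 ≈ 1485.
Year 2010: gap = -1.6 × (7.25 - 5.67) = -2.528%, loss ≈ 19743 × 2.528/100 ≈ 499.
Year 2011: gap = -1.6 × (7.07 - 5.67) = -2.24%, loss ≈ 19743 × 2.24/100 ≈ 442.
Year 2012: gap = -1.6 × (7.83 - 5.67) = -3.456%, loss ≈ 19743 × 3.456/100 ≈ 682.
Year 2013: gap = -1.6 × (9.41 - 5.67) = -5.984%, loss ≈ 19743 × 5.984/100 ≈ 1181.
Total lost output = 1485 + 499 + 442 + 682 + 1181 = 4289 billion.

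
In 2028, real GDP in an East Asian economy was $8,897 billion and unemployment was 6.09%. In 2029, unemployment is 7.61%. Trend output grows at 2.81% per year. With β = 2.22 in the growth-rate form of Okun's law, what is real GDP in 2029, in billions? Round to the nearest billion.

$8,847 billion

Δu = 7.61 - 6.09 = 1.52 points.
Okun's law (growth form): g_Y = g_Y* - β × Δu = 2.81 - 2.22 × (1.52) = 2.81 - 3.3744 = -0.5644%.
Real GDP in the next year = 8897 × (1 - 0.5644/100) = 8897 × 0.994356 ≈ 8847 billion.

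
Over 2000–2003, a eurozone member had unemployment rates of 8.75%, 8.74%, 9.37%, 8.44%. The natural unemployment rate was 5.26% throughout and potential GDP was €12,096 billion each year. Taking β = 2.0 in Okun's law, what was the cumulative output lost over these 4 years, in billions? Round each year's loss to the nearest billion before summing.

Year 2000: gap = -2.0 × (8.75 - 5.26) = -6.98%, loss ≈ 12096 × 6.98/100 ≈ 844.
Year 2001: gap = -2.0 × (8.74 - 5.26) = -6.96%, loss ≈ 12096 × 6.96/100 ≈ 842.
Year 2002: gap = -2.0 × (9.37 - 5.26) = -8.22%, loss ≈ 12096 × 8.22/100 ≈ 994.
Year 2003: gap = -2.0 × (8.44 - 5.26) = -6.36%, loss ≈ 12096 × 6.36/100 ≈ 769.
Total lost output = 844 + 842 + 994 + 769 = 3449 billion.

€3,449 billion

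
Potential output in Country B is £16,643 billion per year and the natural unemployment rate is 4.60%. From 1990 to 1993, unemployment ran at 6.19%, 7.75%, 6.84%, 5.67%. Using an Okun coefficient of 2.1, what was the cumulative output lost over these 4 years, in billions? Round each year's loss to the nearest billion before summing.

Year 1990: gap = -2.1 × (6.19 - 4.6) = -3.339%, loss ≈ 16643 × 3.339/100 ≈ 556.
Year 1991: gap = -2.1 × (7.75 - 4.6) = -6.615%, loss ≈ 16643 × 6.615/100 ≈ 1101.
Year 1992: gap = -2.1 × (6.84 - 4.6) = -4.704%, loss ≈ 16643 × 4.704/100 ≈ 783.
Year 1993: gap = -2.1 × (5.67 - 4.6) = -2.247%, loss ≈ 16643 × 2.247/100 ≈ 374.
Total lost output = 556 + 1101 + 783 + 374 = 2814 billion.

£2,814 billion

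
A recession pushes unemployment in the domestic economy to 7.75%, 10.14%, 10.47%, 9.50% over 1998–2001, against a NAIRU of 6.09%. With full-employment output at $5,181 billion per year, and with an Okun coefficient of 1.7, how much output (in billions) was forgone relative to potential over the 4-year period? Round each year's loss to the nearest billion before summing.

$1,189 billion

Year 1998: gap = -1.7 × (7.75 - 6.09) = -2.822%, loss ≈ 5181 × 2.822/100 ≈ 146.
Year 1999: gap = -1.7 × (10.14 - 6.09) = -6.885%, loss ≈ 5181 × 6.885/100 ≈ 357.
Year 2000: gap = -1.7 × (10.47 - 6.09) = -7.446%, loss ≈ 5181 × 7.446/100 ≈ 386.
Year 2001: gap = -1.7 × (9.5 - 6.09) = -5.797%, loss ≈ 5181 × 5.797/100 ≈ 300.
Total lost output = 146 + 357 + 386 + 300 = 1189 billion.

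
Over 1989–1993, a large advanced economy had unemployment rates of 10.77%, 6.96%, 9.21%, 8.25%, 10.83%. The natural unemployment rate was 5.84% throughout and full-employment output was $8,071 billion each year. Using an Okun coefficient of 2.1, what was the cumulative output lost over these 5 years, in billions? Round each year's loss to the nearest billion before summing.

Year 1989: gap = -2.1 × (10.77 - 5.84) = -10.353%, loss ≈ 8071 × 10.353/100 ≈ 836.
Year 1990: gap = -2.1 × (6.96 - 5.84) = -2.352%, loss ≈ 8071 × 2.352/100 ≈ 190.
Year 1991: gap = -2.1 × (9.21 - 5.84) = -7.077%, loss ≈ 8071 × 7.077/100 ≈ 571.
Year 1992: gap = -2.1 × (8.25 - 5.84) = -5.061%, loss ≈ 8071 × 5.061/100 ≈ 408.
Year 1993: gap = -2.1 × (10.83 - 5.84) = -10.479%, loss ≈ 8071 × 10.479/100 ≈ 846.
Total lost output = 836 + 190 + 571 + 408 + 846 = 2851 billion.

$2,851 billion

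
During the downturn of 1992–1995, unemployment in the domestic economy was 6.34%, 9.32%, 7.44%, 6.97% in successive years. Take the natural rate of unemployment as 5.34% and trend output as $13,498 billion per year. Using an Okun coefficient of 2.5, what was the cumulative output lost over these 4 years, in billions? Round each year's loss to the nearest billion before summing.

$2,939 billion

Year 1992: gap = -2.5 × (6.34 - 5.34) = -2.5%, loss ≈ 13498 × 2.5/100 ≈ 337.
Year 1993: gap = -2.5 × (9.32 - 5.34) = -9.95%, loss ≈ 13498 × 9.95/100 ≈ 1343.
Year 1994: gap = -2.5 × (7.44 - 5.34) = -5.25%, loss ≈ 13498 × 5.25/100 ≈ 709.
Year 1995: gap = -2.5 × (6.97 - 5.34) = -4.075%, loss ≈ 13498 × 4.075/100 ≈ 550.
Total lost output = 337 + 1343 + 709 + 550 = 2939 billion.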